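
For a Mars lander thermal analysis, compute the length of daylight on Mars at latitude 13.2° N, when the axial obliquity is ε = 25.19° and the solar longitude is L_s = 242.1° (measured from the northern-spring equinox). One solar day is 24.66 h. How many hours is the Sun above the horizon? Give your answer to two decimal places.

Solar declination: sin δ = sin ε · sin L_s = sin 25.19° × sin 242.1° = -0.37615, so δ = -22.095°.
cos h₀ = −tan ϕ · tan δ = −tan(+13.2°) × tan(-22.095°) = 0.0952, so h₀ = 1.4754 rad = 84.54°.
Daylight = 2h₀/(2π) × 24.66 h = (1.4754/π) × 24.66 = 11.58 h.

11.58 h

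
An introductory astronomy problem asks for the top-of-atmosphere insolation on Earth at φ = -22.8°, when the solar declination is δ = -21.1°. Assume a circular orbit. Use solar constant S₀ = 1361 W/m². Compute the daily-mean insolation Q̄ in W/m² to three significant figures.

cos H₀ = −tan(-22.8°) tan(-21.100°) = -0.1622, H₀ = 1.7337 rad.
Bracket: H₀ sin φ sin δ + cos φ cos δ sin H₀ = 1.7337×-0.38752×-0.36000 + 0.92186×0.93295×0.98676 = 0.241864 + 0.848662 = 1.090526.
Q̄ = (S₀/π) × [bracket] = (1361/π) × 1.090526 = 472.4 W/m².

Q̄ ≈ 472 W/m²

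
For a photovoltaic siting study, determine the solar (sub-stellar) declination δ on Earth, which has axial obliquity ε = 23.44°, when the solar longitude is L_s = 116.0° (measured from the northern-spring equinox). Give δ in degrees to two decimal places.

δ = +20.95°

sin δ = sin ε · sin L_s = sin 23.44° × sin 116.0° = 0.357530.
δ = arcsin(0.357530) = +20.95°.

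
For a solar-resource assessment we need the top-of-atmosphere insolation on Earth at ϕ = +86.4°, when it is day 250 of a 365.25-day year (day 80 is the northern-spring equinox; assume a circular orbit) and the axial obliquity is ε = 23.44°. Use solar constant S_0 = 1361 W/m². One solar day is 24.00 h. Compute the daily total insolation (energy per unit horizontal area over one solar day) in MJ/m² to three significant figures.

10.1 MJ/m²

Solar longitude: L_s = 360° × (250 − 80)/365.25 = 167.556°.
sin δ = sin 23.44° × sin 167.556° = 0.08571, so δ = +4.917°.
cos h₀ = −tan(+86.4°) tan(+4.917°) = -1.3674 ≤ −1 ⇒ polar day, h₀ = π.
Bracket: h₀ sin ϕ sin δ + cos ϕ cos δ sin h₀ = 3.1416×0.99803×0.08571 + 0.06279×0.99632×0.00000 = 0.268736 + 0.000000 = 0.268736.
Q̄ = (S_0/π) × [bracket] = (1361/π) × 0.268736 = 116.42 W/m².
Daily total = Q̄ × 24.00 h × 3600 s/h = 116.42 × 24.00 × 3600 / 10⁶ = 10.06 MJ/m².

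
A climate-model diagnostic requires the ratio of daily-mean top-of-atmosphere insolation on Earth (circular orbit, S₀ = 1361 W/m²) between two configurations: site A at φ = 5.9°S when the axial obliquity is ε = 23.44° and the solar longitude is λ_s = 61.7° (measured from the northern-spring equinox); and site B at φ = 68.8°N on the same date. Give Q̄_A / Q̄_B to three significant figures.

— Configuration A (φ=-5.9°):
Solar declination: sin δ = sin ε · sin λ_s = sin 23.44° × sin 61.7° = 0.35024, so δ = +20.502°.
cos H₀ = −tan(-5.9°) tan(+20.502°) = 0.0386, H₀ = 1.5321 rad.
Bracket: H₀ sin φ sin δ + cos φ cos δ sin H₀ = 1.5321×-0.10279×0.35024 + 0.99470×0.93666×0.99925 = -0.055157 + 0.930997 = 0.875840.
Q̄ = (S₀/π) × [bracket] = (1361/π) × 0.875840 = 379.43 W/m².
— Configuration B (φ=+68.8°):
cos H₀ = −tan(+68.8°) tan(+20.502°) = -0.9640, H₀ = 2.8726 rad.
Bracket: H₀ sin φ sin δ + cos φ cos δ sin H₀ = 2.8726×0.93232×0.35024 + 0.36162×0.93666×0.26573 = 0.938007 + 0.090007 = 1.028014.
Q̄ = (S₀/π) × [bracket] = (1361/π) × 1.028014 = 445.36 W/m².
Ratio Q̄_A / Q̄_B = 379.43 / 445.36 = 0.8520.

Q̄_A / Q̄_B ≈ 0.852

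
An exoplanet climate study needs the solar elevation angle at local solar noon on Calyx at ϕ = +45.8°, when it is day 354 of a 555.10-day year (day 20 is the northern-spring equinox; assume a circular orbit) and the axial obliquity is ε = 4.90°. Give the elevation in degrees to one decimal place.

41.3°

Solar longitude: L_s = 360° × (354 − 20)/555.10 = 216.610°.
sin δ = sin 4.90° × sin 216.610° = -0.05094, so δ = -2.920°.
At local noon the hour angle is zero, so the zenith angle equals |ϕ − δ| = |+45.8° − (-2.920°)| = 48.720°.
Elevation = 90° − 48.720° = 41.3°.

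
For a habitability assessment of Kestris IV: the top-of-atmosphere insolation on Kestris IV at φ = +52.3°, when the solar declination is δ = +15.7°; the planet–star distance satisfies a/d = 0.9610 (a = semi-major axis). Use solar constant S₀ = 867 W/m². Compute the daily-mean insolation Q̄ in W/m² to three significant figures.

Q̄ ≈ 246 W/m²

cos H₀ = −tan(+52.3°) tan(+15.700°) = -0.3637, H₀ = 1.9430 rad.
Bracket: H₀ sin φ sin δ + cos φ cos δ sin H₀ = 1.9430×0.79122×0.27060 + 0.61153×0.96269×0.93152 = 0.416004 + 0.548399 = 0.964403.
Inverse-square distance factor (a/d)² = 0.9610² = 0.923521.
Q̄ = (S₀/π) × 0.923521 × [bracket] = (867/π) × 0.923521 × 0.964403 = 245.8 W/m².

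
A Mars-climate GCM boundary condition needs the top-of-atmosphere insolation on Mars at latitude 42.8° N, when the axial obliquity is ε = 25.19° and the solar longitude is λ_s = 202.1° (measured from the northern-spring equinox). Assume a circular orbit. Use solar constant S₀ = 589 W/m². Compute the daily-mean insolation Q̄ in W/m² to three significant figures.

Solar declination: sin δ = sin ε · sin λ_s = sin 25.19° × sin 202.1° = -0.16013, so δ = -9.214°.
cos H₀ = −tan(+42.8°) tan(-9.214°) = 0.1502, H₀ = 1.4200 rad.
Bracket: H₀ sin φ sin δ + cos φ cos δ sin H₀ = 1.4200×0.67944×-0.16013 + 0.73373×0.98710×0.98865 = -0.154494 + 0.716044 = 0.561550.
Q̄ = (S₀/π) × [bracket] = (589/π) × 0.561550 = 105.3 W/m².

Q̄ ≈ 105 W/m²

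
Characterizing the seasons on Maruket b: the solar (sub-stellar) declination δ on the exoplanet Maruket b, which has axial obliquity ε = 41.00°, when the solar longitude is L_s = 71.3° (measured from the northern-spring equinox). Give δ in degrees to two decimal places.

δ = +38.42°

sin δ = sin ε · sin L_s = sin 41.00° × sin 71.3° = 0.621426.
δ = arcsin(0.621426) = +38.42°.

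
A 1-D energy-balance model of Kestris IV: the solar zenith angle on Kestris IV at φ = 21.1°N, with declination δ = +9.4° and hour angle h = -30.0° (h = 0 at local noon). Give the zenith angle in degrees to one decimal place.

cos θ_z = sin φ sin δ + cos φ cos δ cos h = 0.058797 + 0.797112 = 0.855909.
θ_z = arccos(0.855909) = 31.1°.

θ_z = 31.1°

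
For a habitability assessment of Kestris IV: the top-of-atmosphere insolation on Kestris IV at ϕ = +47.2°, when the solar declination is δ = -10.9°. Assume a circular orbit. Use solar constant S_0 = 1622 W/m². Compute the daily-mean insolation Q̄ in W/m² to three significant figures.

cos h₀ = −tan(+47.2°) tan(-10.900°) = 0.2080, h₀ = 1.3613 rad.
Bracket: h₀ sin ϕ sin δ + cos ϕ cos δ sin h₀ = 1.3613×0.73373×-0.18910 + 0.67944×0.98196×0.97814 = -0.188878 + 0.652598 = 0.463720.
Q̄ = (S_0/π) × [bracket] = (1622/π) × 0.463720 = 239.4 W/m².

Q̄ ≈ 239 W/m²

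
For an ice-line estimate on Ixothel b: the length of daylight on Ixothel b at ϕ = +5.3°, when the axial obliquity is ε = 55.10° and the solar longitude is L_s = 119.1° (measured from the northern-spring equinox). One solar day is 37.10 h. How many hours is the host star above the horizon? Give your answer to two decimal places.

19.68 h

Solar declination: sin δ = sin ε · sin L_s = sin 55.10° × sin 119.1° = 0.71663, so δ = +45.777°.
cos h₀ = −tan ϕ · tan δ = −tan(+5.3°) × tan(+45.777°) = -0.0953, so h₀ = 1.6663 rad = 95.47°.
Daylight = 2h₀/(2π) × 37.10 h = (1.6663/π) × 37.10 = 19.68 h.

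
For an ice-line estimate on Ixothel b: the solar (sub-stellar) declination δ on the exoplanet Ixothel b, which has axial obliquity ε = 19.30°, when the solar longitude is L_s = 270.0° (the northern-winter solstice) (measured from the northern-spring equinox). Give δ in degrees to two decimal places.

δ = -19.30°

sin δ = sin ε · sin L_s = sin 19.30° × sin 270.0° = -0.330514.
δ = arcsin(-0.330514) = -19.30°.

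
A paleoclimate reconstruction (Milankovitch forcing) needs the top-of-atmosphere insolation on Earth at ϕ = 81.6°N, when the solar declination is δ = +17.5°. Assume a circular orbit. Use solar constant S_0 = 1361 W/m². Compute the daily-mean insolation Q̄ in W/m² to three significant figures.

Q̄ ≈ 405 W/m²

cos h₀ = −tan(+81.6°) tan(+17.500°) = -2.1352 ≤ −1 ⇒ polar day, h₀ = π.
Bracket: h₀ sin ϕ sin δ + cos ϕ cos δ sin h₀ = 3.1416×0.98927×0.30071 + 0.14608×0.95372×0.00000 = 0.934574 + 0.000000 = 0.934574.
Q̄ = (S_0/π) × [bracket] = (1361/π) × 0.934574 = 404.9 W/m².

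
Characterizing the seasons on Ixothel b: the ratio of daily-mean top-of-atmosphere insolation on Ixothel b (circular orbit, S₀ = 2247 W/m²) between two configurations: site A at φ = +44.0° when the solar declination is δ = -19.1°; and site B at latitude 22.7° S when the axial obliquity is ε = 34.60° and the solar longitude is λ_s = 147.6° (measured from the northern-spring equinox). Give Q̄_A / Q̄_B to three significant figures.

Q̄_A / Q̄_B ≈ 0.514

— Configuration A (φ=+44.0°):
cos H₀ = −tan(+44.0°) tan(-19.100°) = 0.3344, H₀ = 1.2298 rad.
Bracket: H₀ sin φ sin δ + cos φ cos δ sin H₀ = 1.2298×0.69466×-0.32722 + 0.71934×0.94495×0.94243 = -0.279542 + 0.640608 = 0.361066.
Q̄ = (S₀/π) × [bracket] = (2247/π) × 0.361066 = 258.25 W/m².
— Configuration B (φ=-22.7°):
Solar declination: sin δ = sin ε · sin λ_s = sin 34.60° × sin 147.6° = 0.30427, so δ = +17.714°.
cos H₀ = −tan(-22.7°) tan(+17.714°) = 0.1336, H₀ = 1.4368 rad.
Bracket: H₀ sin φ sin δ + cos φ cos δ sin H₀ = 1.4368×-0.38591×0.30427 + 0.92254×0.95259×0.99103 = -0.168710 + 0.870920 = 0.702210.
Q̄ = (S₀/π) × [bracket] = (2247/π) × 0.702210 = 502.25 W/m².
Ratio Q̄_A / Q̄_B = 258.25 / 502.25 = 0.5142.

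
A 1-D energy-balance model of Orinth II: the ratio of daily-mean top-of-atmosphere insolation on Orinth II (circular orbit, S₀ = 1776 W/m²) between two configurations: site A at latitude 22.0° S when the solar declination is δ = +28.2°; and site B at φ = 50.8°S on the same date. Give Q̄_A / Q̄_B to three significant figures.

— Configuration A (φ=-22.0°):
cos H₀ = −tan(-22.0°) tan(+28.200°) = 0.2166, H₀ = 1.3524 rad.
Bracket: H₀ sin φ sin δ + cos φ cos δ sin H₀ = 1.3524×-0.37461×0.47255 + 0.92718×0.88130×0.97625 = -0.239404 + 0.797717 = 0.558313.
Q̄ = (S₀/π) × [bracket] = (1776/π) × 0.558313 = 315.62 W/m².
— Configuration B (φ=-50.8°):
cos H₀ = −tan(-50.8°) tan(+28.200°) = 0.6574, H₀ = 0.8534 rad.
Bracket: H₀ sin φ sin δ + cos φ cos δ sin H₀ = 0.8534×-0.77494×0.47255 + 0.63203×0.88130×0.75351 = -0.312513 + 0.419711 = 0.107198.
Q̄ = (S₀/π) × [bracket] = (1776/π) × 0.107198 = 60.601 W/m².
Ratio Q̄_A / Q̄_B = 315.62 / 60.601 = 5.208.

Q̄_A / Q̄_B ≈ 5.21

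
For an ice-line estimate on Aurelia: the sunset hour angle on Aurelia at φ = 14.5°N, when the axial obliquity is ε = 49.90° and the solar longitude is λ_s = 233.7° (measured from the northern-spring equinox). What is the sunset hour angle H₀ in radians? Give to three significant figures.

Solar declination: sin δ = sin ε · sin λ_s = sin 49.90° × sin 233.7° = -0.61647, so δ = -38.059°.
cos H₀ = −tan φ · tan δ = −tan(+14.5°) × tan(-38.059°) = 0.2025, so H₀ = 1.3669 rad = 78.32°.

H₀ = 1.37 rad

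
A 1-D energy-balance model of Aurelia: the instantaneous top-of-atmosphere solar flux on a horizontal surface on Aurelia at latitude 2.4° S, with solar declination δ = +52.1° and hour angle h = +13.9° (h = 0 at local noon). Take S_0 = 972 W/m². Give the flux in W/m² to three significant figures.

cos θ_z = sin ϕ sin δ + cos ϕ cos δ cos h = -0.033043 + 0.595774 = 0.562731.
Flux = S_0 · cos θ_z = 972 × 0.562731 = 547.0 W/m².

547 W/m²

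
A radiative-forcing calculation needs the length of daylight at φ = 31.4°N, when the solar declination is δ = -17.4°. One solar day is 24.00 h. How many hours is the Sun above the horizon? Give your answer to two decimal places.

cos H₀ = −tan φ · tan δ = −tan(+31.4°) × tan(-17.400°) = 0.1913, so H₀ = 1.3783 rad = 78.97°.
Daylight = 2H₀/(2π) × 24.00 h = (1.3783/π) × 24.00 = 10.53 h.

10.53 h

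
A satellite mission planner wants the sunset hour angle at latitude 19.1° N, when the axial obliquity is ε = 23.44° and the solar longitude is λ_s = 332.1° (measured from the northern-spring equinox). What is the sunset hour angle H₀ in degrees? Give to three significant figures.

H₀ = 86.2°

Solar declination: sin δ = sin ε · sin λ_s = sin 23.44° × sin 332.1° = -0.18614, so δ = -10.727°.
cos H₀ = −tan φ · tan δ = −tan(+19.1°) × tan(-10.727°) = 0.0656, so H₀ = 1.5051 rad = 86.24°.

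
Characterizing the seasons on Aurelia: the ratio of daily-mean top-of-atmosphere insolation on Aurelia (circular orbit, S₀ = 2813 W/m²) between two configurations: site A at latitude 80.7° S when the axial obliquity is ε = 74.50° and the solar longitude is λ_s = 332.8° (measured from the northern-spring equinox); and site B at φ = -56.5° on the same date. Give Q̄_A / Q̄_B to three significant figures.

Q̄_A / Q̄_B ≈ 1.12

— Configuration A (φ=-80.7°):
Solar declination: sin δ = sin ε · sin λ_s = sin 74.50° × sin 332.8° = -0.44047, so δ = -26.134°.
cos H₀ = −tan(-80.7°) tan(-26.134°) = -2.9961 ≤ −1 ⇒ polar day, H₀ = π.
Bracket: H₀ sin φ sin δ + cos φ cos δ sin H₀ = 3.1416×-0.98686×-0.44047 + 0.16160×0.89777×0.00000 = 1.365598 + 0.000000 = 1.365598.
Q̄ = (S₀/π) × [bracket] = (2813/π) × 1.365598 = 1222.8 W/m².
— Configuration B (φ=-56.5°):
cos H₀ = −tan(-56.5°) tan(-26.134°) = -0.7413, H₀ = 2.4058 rad.
Bracket: H₀ sin φ sin δ + cos φ cos δ sin H₀ = 2.4058×-0.83389×-0.44047 + 0.55194×0.89777×0.67121 = 0.883659 + 0.332595 = 1.216254.
Q̄ = (S₀/π) × [bracket] = (2813/π) × 1.216254 = 1089.0 W/m².
Ratio Q̄_A / Q̄_B = 1222.8 / 1089.0 = 1.123.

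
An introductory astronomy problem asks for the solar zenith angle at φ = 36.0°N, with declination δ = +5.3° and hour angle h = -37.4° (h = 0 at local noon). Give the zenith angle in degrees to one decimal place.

θ_z = 46.0°

cos θ_z = sin φ sin δ + cos φ cos δ cos h = 0.054294 + 0.639947 = 0.694241.
θ_z = arccos(0.694241) = 46.0°.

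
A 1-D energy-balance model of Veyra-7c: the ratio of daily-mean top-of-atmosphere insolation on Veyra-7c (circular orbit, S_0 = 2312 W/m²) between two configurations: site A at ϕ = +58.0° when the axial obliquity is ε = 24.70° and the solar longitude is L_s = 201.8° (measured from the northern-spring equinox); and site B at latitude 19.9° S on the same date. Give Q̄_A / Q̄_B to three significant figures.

Q̄_A / Q̄_B ≈ 0.329

— Configuration A (ϕ=+58.0°):
Solar declination: sin δ = sin ε · sin L_s = sin 24.70° × sin 201.8° = -0.15518, so δ = -8.927°.
cos h₀ = −tan(+58.0°) tan(-8.927°) = 0.2514, h₀ = 1.3167 rad.
Bracket: h₀ sin ϕ sin δ + cos ϕ cos δ sin h₀ = 1.3167×0.84805×-0.15518 + 0.52992×0.98789×0.96789 = -0.173278 + 0.506693 = 0.333415.
Q̄ = (S_0/π) × [bracket] = (2312/π) × 0.333415 = 245.37 W/m².
— Configuration B (ϕ=-19.9°):
cos h₀ = −tan(-19.9°) tan(-8.927°) = -0.0569, h₀ = 1.6277 rad.
Bracket: h₀ sin ϕ sin δ + cos ϕ cos δ sin h₀ = 1.6277×-0.34038×-0.15518 + 0.94029×0.98789×0.99838 = 0.085975 + 0.927398 = 1.013373.
Q̄ = (S_0/π) × [bracket] = (2312/π) × 1.013373 = 745.77 W/m².
Ratio Q̄_A / Q̄_B = 245.37 / 745.77 = 0.3290.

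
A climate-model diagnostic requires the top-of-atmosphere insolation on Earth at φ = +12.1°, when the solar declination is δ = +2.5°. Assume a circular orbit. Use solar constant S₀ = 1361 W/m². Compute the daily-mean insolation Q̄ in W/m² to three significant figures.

Q̄ ≈ 429 W/m²

cos H₀ = −tan(+12.1°) tan(+2.500°) = -0.0094, H₀ = 1.5802 rad.
Bracket: H₀ sin φ sin δ + cos φ cos δ sin H₀ = 1.5802×0.20962×0.04362 + 0.97778×0.99905×0.99996 = 0.014449 + 0.976812 = 0.991261.
Q̄ = (S₀/π) × [bracket] = (1361/π) × 0.991261 = 429.4 W/m².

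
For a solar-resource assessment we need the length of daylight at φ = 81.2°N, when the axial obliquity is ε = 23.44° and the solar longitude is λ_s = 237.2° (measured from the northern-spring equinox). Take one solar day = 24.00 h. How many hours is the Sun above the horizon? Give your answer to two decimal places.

Solar declination: sin δ = sin ε · sin λ_s = sin 23.44° × sin 237.2° = -0.33437, so δ = -19.534°.
cos H₀ = −tan φ · tan δ = 2.2918 ≥ 1, so the Sun never rises (polar night) and H₀ = 0.
Daylight = 2H₀/(2π) × 24.00 h = (0.0000/π) × 24.00 = 0.00 h.

0.00 h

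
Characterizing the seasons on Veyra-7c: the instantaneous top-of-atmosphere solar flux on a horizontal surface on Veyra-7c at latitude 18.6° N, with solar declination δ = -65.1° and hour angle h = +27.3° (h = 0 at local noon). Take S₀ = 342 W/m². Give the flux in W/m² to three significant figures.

22.3 W/m²

cos θ_z = sin φ sin δ + cos φ cos δ cos h = -0.289310 + 0.354598 = 0.065288.
Flux = S₀ · cos θ_z = 342 × 0.065288 = 22.33 W/m².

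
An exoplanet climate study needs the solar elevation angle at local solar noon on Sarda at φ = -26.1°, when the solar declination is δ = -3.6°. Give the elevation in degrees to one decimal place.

At local noon the hour angle is zero, so the zenith angle equals |φ − δ| = |-26.1° − (-3.600°)| = 22.500°.
Elevation = 90° − 22.500° = 67.5°.

67.5°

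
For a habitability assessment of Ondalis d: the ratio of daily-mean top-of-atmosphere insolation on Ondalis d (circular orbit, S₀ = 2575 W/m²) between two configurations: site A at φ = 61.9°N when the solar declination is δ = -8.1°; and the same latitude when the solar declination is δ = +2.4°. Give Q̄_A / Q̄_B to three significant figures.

Q̄_A / Q̄_B ≈ 0.543

— Configuration A (φ=+61.9°):
cos H₀ = −tan(+61.9°) tan(-8.100°) = 0.2665, H₀ = 1.3010 rad.
Bracket: H₀ sin φ sin δ + cos φ cos δ sin H₀ = 1.3010×0.88213×-0.14090 + 0.47101×0.99002×0.96382 = -0.161704 + 0.449438 = 0.287734.
Q̄ = (S₀/π) × [bracket] = (2575/π) × 0.287734 = 235.84 W/m².
— Configuration B (φ=+61.9°):
cos H₀ = −tan(+61.9°) tan(+2.400°) = -0.0785, H₀ = 1.6494 rad.
Bracket: H₀ sin φ sin δ + cos φ cos δ sin H₀ = 1.6494×0.88213×0.04188 + 0.47101×0.99912×0.99691 = 0.060935 + 0.469141 = 0.530076.
Q̄ = (S₀/π) × [bracket] = (2575/π) × 0.530076 = 434.48 W/m².
Ratio Q̄_A / Q̄_B = 235.84 / 434.48 = 0.5428.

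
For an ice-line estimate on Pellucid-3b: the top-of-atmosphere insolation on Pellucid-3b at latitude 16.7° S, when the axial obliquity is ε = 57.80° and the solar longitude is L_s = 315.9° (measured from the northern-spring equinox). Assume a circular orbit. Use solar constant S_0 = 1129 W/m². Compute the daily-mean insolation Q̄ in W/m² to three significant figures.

Solar declination: sin δ = sin ε · sin L_s = sin 57.80° × sin 315.9° = -0.58888, so δ = -36.077°.
cos h₀ = −tan(-16.7°) tan(-36.077°) = -0.2186, h₀ = 1.7912 rad.
Bracket: h₀ sin ϕ sin δ + cos ϕ cos δ sin h₀ = 1.7912×-0.28736×-0.58888 + 0.95782×0.80822×0.97582 = 0.303108 + 0.755411 = 1.058519.
Q̄ = (S_0/π) × [bracket] = (1129/π) × 1.058519 = 380.4 W/m².

Q̄ ≈ 380 W/m²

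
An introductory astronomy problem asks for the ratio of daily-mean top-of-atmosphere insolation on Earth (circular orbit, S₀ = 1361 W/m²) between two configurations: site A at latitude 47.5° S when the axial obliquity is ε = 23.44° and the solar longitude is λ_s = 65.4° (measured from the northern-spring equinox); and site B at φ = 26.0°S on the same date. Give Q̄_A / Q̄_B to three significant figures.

— Configuration A (φ=-47.5°):
Solar declination: sin δ = sin ε · sin λ_s = sin 23.44° × sin 65.4° = 0.36168, so δ = +21.204°.
cos H₀ = −tan(-47.5°) tan(+21.204°) = 0.4234, H₀ = 1.1336 rad.
Bracket: H₀ sin φ sin δ + cos φ cos δ sin H₀ = 1.1336×-0.73728×0.36168 + 0.67559×0.93230×0.90596 = -0.302285 + 0.570621 = 0.268336.
Q̄ = (S₀/π) × [bracket] = (1361/π) × 0.268336 = 116.25 W/m².
— Configuration B (φ=-26.0°):
cos H₀ = −tan(-26.0°) tan(+21.204°) = 0.1892, H₀ = 1.3804 rad.
Bracket: H₀ sin φ sin δ + cos φ cos δ sin H₀ = 1.3804×-0.43837×0.36168 + 0.89879×0.93230×0.98194 = -0.218862 + 0.822809 = 0.603947.
Q̄ = (S₀/π) × [bracket] = (1361/π) × 0.603947 = 261.64 W/m².
Ratio Q̄_A / Q̄_B = 116.25 / 261.64 = 0.4443.

Q̄_A / Q̄_B ≈ 0.444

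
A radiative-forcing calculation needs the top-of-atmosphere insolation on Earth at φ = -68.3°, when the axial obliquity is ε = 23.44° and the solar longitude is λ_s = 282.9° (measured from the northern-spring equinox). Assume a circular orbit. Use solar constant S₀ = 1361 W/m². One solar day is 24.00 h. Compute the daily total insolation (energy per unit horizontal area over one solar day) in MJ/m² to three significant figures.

Solar declination: sin δ = sin ε · sin λ_s = sin 23.44° × sin 282.9° = -0.38775, so δ = -22.814°.
cos H₀ = −tan(-68.3°) tan(-22.814°) = -1.0571 ≤ −1 ⇒ polar day, H₀ = π.
Bracket: H₀ sin φ sin δ + cos φ cos δ sin H₀ = 3.1416×-0.92913×-0.38775 + 0.36975×0.92177×0.00000 = 1.131825 + 0.000000 = 1.131825.
Q̄ = (S₀/π) × [bracket] = (1361/π) × 1.131825 = 490.33 W/m².
Daily total = Q̄ × 24.00 h × 3600 s/h = 490.33 × 24.00 × 3600 / 10⁶ = 42.36 MJ/m².

42.4 MJ/m²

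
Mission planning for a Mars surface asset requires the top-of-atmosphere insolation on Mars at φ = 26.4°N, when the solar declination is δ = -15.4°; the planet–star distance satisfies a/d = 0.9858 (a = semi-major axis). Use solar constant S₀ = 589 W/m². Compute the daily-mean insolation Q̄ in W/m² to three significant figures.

cos H₀ = −tan(+26.4°) tan(-15.400°) = 0.1367, H₀ = 1.4336 rad.
Bracket: H₀ sin φ sin δ + cos φ cos δ sin H₀ = 1.4336×0.44464×-0.26556 + 0.89571×0.96410×0.99061 = -0.169277 + 0.855445 = 0.686168.
Inverse-square distance factor (a/d)² = 0.9858² = 0.971802.
Q̄ = (S₀/π) × 0.971802 × [bracket] = (589/π) × 0.971802 × 0.686168 = 125.0 W/m².

Q̄ ≈ 125 W/m²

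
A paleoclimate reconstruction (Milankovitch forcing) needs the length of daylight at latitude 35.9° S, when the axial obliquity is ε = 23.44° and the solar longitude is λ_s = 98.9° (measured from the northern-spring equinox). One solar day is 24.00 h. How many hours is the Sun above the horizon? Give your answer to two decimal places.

Solar declination: sin δ = sin ε · sin λ_s = sin 23.44° × sin 98.9° = 0.39300, so δ = +23.141°.
cos H₀ = −tan φ · tan δ = −tan(-35.9°) × tan(+23.141°) = 0.3094, so H₀ = 1.2563 rad = 71.98°.
Daylight = 2H₀/(2π) × 24.00 h = (1.2563/π) × 24.00 = 9.60 h.

9.60 h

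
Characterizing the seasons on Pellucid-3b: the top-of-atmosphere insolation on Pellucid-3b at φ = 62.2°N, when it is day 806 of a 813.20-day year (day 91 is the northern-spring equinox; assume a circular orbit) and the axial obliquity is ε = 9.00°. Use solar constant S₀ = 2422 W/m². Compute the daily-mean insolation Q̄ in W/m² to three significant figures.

Q̄ ≈ 250 W/m²

Solar longitude: λ_s = 360° × (806 − 91)/813.20 = 316.527°.
sin δ = sin 9.00° × sin 316.527° = -0.10763, so δ = -6.179°.
cos H₀ = −tan(+62.2°) tan(-6.179°) = 0.2053, H₀ = 1.3640 rad.
Bracket: H₀ sin φ sin δ + cos φ cos δ sin H₀ = 1.3640×0.88458×-0.10763 + 0.46639×0.99419×0.97869 = -0.129863 + 0.453799 = 0.323936.
Q̄ = (S₀/π) × [bracket] = (2422/π) × 0.323936 = 249.7 W/m².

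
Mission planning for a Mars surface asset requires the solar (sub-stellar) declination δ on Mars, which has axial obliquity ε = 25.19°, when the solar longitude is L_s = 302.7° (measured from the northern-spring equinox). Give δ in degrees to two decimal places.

δ = -20.99°

sin δ = sin ε · sin L_s = sin 25.19° × sin 302.7° = -0.358165.
δ = arcsin(-0.358165) = -20.99°.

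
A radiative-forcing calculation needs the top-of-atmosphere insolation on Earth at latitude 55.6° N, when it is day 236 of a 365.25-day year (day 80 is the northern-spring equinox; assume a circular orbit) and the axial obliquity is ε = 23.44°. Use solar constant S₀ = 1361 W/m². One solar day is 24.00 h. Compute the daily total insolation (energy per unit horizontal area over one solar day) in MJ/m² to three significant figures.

Solar longitude: λ_s = 360° × (236 − 80)/365.25 = 153.758°.
sin δ = sin 23.44° × sin 153.758° = 0.17589, so δ = +10.130°.
cos H₀ = −tan(+55.6°) tan(+10.130°) = -0.2609, H₀ = 1.8348 rad.
Bracket: H₀ sin φ sin δ + cos φ cos δ sin H₀ = 1.8348×0.82511×0.17589 + 0.56497×0.98441×0.96535 = 0.266282 + 0.536891 = 0.803173.
Q̄ = (S₀/π) × [bracket] = (1361/π) × 0.803173 = 347.95 W/m².
Daily total = Q̄ × 24.00 h × 3600 s/h = 347.95 × 24.00 × 3600 / 10⁶ = 30.06 MJ/m².

30.1 MJ/m²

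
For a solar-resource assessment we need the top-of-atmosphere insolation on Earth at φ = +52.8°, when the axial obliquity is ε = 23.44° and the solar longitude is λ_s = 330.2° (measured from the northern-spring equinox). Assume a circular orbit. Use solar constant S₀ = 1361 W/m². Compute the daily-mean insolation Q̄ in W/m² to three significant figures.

Q̄ ≈ 159 W/m²

Solar declination: sin δ = sin ε · sin λ_s = sin 23.44° × sin 330.2° = -0.19769, so δ = -11.402°.
cos H₀ = −tan(+52.8°) tan(-11.402°) = 0.2657, H₀ = 1.3019 rad.
Bracket: H₀ sin φ sin δ + cos φ cos δ sin H₀ = 1.3019×0.79653×-0.19769 + 0.60460×0.98026×0.96406 = -0.205005 + 0.571365 = 0.366360.
Q̄ = (S₀/π) × [bracket] = (1361/π) × 0.366360 = 158.7 W/m².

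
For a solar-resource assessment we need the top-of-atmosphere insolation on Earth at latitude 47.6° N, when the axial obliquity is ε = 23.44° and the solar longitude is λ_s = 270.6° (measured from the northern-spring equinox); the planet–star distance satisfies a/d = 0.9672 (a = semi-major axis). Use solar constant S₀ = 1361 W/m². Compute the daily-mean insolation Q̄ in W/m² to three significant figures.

Solar declination: sin δ = sin ε · sin λ_s = sin 23.44° × sin 270.6° = -0.39777, so δ = -23.439°.
cos H₀ = −tan(+47.6°) tan(-23.439°) = 0.4748, H₀ = 1.0761 rad.
Bracket: H₀ sin φ sin δ + cos φ cos δ sin H₀ = 1.0761×0.73846×-0.39777 + 0.67430×0.91749×0.88010 = -0.316091 + 0.544486 = 0.228395.
Inverse-square distance factor (a/d)² = 0.9672² = 0.935476.
Q̄ = (S₀/π) × 0.935476 × [bracket] = (1361/π) × 0.935476 × 0.228395 = 92.56 W/m².

Q̄ ≈ 92.6 W/m²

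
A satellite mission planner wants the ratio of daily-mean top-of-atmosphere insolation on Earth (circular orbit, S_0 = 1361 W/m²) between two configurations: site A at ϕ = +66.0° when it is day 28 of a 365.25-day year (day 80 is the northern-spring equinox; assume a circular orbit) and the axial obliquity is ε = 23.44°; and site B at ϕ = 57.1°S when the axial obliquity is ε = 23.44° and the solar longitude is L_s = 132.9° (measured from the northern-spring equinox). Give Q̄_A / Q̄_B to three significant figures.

Q̄_A / Q̄_B ≈ 0.263

— Configuration A (ϕ=+66.0°):
Solar longitude: L_s = 360° × (28 − 80)/365.25 = -51.253°, i.e. -51.253° + 360° = 308.747°.
sin δ = sin 23.44° × sin 308.747° = -0.31024, so δ = -18.074°.
cos h₀ = −tan(+66.0°) tan(-18.074°) = 0.7330, h₀ = 0.7481 rad.
Bracket: h₀ sin ϕ sin δ + cos ϕ cos δ sin h₀ = 0.7481×0.91355×-0.31024 + 0.40674×0.95066×0.68025 = -0.212026 + 0.263033 = 0.051007.
Q̄ = (S_0/π) × [bracket] = (1361/π) × 0.051007 = 22.097 W/m².
— Configuration B (ϕ=-57.1°):
Solar declination: sin δ = sin ε · sin L_s = sin 23.44° × sin 132.9° = 0.29140, so δ = +16.942°.
cos h₀ = −tan(-57.1°) tan(+16.942°) = 0.4709, h₀ = 1.0805 rad.
Bracket: h₀ sin ϕ sin δ + cos ϕ cos δ sin h₀ = 1.0805×-0.83962×0.29140 + 0.54317×0.95660×0.88220 = -0.264361 + 0.458388 = 0.194027.
Q̄ = (S_0/π) × [bracket] = (1361/π) × 0.194027 = 84.056 W/m².
Ratio Q̄_A / Q̄_B = 22.097 / 84.056 = 0.2629.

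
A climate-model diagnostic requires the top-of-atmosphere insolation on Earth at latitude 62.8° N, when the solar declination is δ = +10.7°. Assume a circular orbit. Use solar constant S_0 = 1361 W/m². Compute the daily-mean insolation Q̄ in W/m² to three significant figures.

Q̄ ≈ 320 W/m²

cos h₀ = −tan(+62.8°) tan(+10.700°) = -0.3677, h₀ = 1.9473 rad.
Bracket: h₀ sin ϕ sin δ + cos ϕ cos δ sin h₀ = 1.9473×0.88942×0.18567 + 0.45710×0.98261×0.92996 = 0.321574 + 0.417692 = 0.739266.
Q̄ = (S_0/π) × [bracket] = (1361/π) × 0.739266 = 320.3 W/m².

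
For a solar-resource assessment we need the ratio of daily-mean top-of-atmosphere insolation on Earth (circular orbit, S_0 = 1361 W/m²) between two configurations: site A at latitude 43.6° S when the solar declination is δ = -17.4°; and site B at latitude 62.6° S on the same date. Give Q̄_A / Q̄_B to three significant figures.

— Configuration A (ϕ=-43.6°):
cos h₀ = −tan(-43.6°) tan(-17.400°) = -0.2984, h₀ = 1.8738 rad.
Bracket: h₀ sin ϕ sin δ + cos ϕ cos δ sin h₀ = 1.8738×-0.68962×-0.29904 + 0.72417×0.95424×0.95443 = 0.386422 + 0.659542 = 1.045964.
Q̄ = (S_0/π) × [bracket] = (1361/π) × 1.045964 = 453.13 W/m².
— Configuration B (ϕ=-62.6°):
cos h₀ = −tan(-62.6°) tan(-17.400°) = -0.6046, h₀ = 2.2200 rad.
Bracket: h₀ sin ϕ sin δ + cos ϕ cos δ sin h₀ = 2.2200×-0.88782×-0.29904 + 0.46020×0.95424×0.79655 = 0.589396 + 0.349798 = 0.939194.
Q̄ = (S_0/π) × [bracket] = (1361/π) × 0.939194 = 406.88 W/m².
Ratio Q̄_A / Q̄_B = 453.13 / 406.88 = 1.114.

Q̄_A / Q̄_B ≈ 1.11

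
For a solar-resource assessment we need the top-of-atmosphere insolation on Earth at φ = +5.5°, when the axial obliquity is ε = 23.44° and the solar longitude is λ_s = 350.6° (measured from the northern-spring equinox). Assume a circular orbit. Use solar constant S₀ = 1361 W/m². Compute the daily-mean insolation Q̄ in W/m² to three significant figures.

Solar declination: sin δ = sin ε · sin λ_s = sin 23.44° × sin 350.6° = -0.06497, so δ = -3.725°.
cos H₀ = −tan(+5.5°) tan(-3.725°) = 0.0063, H₀ = 1.5645 rad.
Bracket: H₀ sin φ sin δ + cos φ cos δ sin H₀ = 1.5645×0.09585×-0.06497 + 0.99540×0.99789×0.99998 = -0.009743 + 0.993280 = 0.983537.
Q̄ = (S₀/π) × [bracket] = (1361/π) × 0.983537 = 426.1 W/m².

Q̄ ≈ 426 W/m²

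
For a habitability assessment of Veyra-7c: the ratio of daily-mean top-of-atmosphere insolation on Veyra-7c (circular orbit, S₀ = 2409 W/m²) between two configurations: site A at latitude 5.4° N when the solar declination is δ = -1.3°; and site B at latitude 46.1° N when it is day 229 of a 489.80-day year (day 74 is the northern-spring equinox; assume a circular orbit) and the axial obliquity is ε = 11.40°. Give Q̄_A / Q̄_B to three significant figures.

— Configuration A (φ=+5.4°):
cos H₀ = −tan(+5.4°) tan(-1.300°) = 0.0021, H₀ = 1.5687 rad.
Bracket: H₀ sin φ sin δ + cos φ cos δ sin H₀ = 1.5687×0.09411×-0.02269 + 0.99556×0.99974×1.00000 = -0.003350 + 0.995301 = 0.991951.
Q̄ = (S₀/π) × [bracket] = (2409/π) × 0.991951 = 760.64 W/m².
— Configuration B (φ=+46.1°):
Solar longitude: λ_s = 360° × (229 − 74)/489.80 = 113.924°.
sin δ = sin 11.40° × sin 113.924° = 0.18068, so δ = +10.409°.
cos H₀ = −tan(+46.1°) tan(+10.409°) = -0.1909, H₀ = 1.7629 rad.
Bracket: H₀ sin φ sin δ + cos φ cos δ sin H₀ = 1.7629×0.72055×0.18068 + 0.69340×0.98354×0.98161 = 0.229510 + 0.669445 = 0.898955.
Q̄ = (S₀/π) × [bracket] = (2409/π) × 0.898955 = 689.33 W/m².
Ratio Q̄_A / Q̄_B = 760.64 / 689.33 = 1.103.

Q̄_A / Q̄_B ≈ 1.10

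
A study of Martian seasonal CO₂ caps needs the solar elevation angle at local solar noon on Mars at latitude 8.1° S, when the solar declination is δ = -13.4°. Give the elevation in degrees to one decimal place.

At local noon the hour angle is zero, so the zenith angle equals |ϕ − δ| = |-8.1° − (-13.400°)| = 5.300°.
Elevation = 90° − 5.300° = 84.7°.

84.7°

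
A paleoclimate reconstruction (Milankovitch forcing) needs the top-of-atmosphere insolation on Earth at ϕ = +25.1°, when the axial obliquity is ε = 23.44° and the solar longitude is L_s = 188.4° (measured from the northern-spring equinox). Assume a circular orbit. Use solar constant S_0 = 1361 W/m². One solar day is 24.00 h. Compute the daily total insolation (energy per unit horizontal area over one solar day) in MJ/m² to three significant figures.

32.4 MJ/m²

Solar declination: sin δ = sin ε · sin L_s = sin 23.44° × sin 188.4° = -0.05811, so δ = -3.331°.
cos h₀ = −tan(+25.1°) tan(-3.331°) = 0.0273, h₀ = 1.5435 rad.
Bracket: h₀ sin ϕ sin δ + cos ϕ cos δ sin h₀ = 1.5435×0.42420×-0.05811 + 0.90557×0.99831×0.99963 = -0.038048 + 0.903705 = 0.865657.
Q̄ = (S_0/π) × [bracket] = (1361/π) × 0.865657 = 375.02 W/m².
Daily total = Q̄ × 24.00 h × 3600 s/h = 375.02 × 24.00 × 3600 / 10⁶ = 32.40 MJ/m².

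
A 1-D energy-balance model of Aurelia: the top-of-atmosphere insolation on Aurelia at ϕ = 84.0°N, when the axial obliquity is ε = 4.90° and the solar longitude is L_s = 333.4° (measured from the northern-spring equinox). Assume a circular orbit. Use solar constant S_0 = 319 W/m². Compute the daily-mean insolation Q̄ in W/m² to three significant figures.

Solar declination: sin δ = sin ε · sin L_s = sin 4.90° × sin 333.4° = -0.03825, so δ = -2.192°.
cos h₀ = −tan(+84.0°) tan(-2.192°) = 0.3642, h₀ = 1.1981 rad.
Bracket: h₀ sin ϕ sin δ + cos ϕ cos δ sin h₀ = 1.1981×0.99452×-0.03825 + 0.10453×0.99927×0.93134 = -0.045576 + 0.097282 = 0.051706.
Q̄ = (S_0/π) × [bracket] = (319/π) × 0.051706 = 5.250 W/m².

Q̄ ≈ 5.25 W/m²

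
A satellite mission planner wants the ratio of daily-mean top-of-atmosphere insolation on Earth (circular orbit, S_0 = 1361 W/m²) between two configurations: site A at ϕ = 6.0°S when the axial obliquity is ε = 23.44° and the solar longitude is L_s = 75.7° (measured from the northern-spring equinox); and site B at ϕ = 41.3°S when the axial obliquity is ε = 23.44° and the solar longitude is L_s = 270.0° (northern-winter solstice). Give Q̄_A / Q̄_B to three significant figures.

Q̄_A / Q̄_B ≈ 0.742

— Configuration A (ϕ=-6.0°):
Solar declination: sin δ = sin ε · sin L_s = sin 23.44° × sin 75.7° = 0.38546, so δ = +22.673°.
cos h₀ = −tan(-6.0°) tan(+22.673°) = 0.0439, h₀ = 1.5269 rad.
Bracket: h₀ sin ϕ sin δ + cos ϕ cos δ sin h₀ = 1.5269×-0.10453×0.38546 + 0.99452×0.92272×0.99904 = -0.061522 + 0.916783 = 0.855261.
Q̄ = (S_0/π) × [bracket] = (1361/π) × 0.855261 = 370.52 W/m².
— Configuration B (ϕ=-41.3°):
Solar declination: sin δ = sin ε · sin L_s = sin 23.44° × sin 270.0° = -0.39779, so δ = -23.440°.
cos h₀ = −tan(-41.3°) tan(-23.440°) = -0.3809, h₀ = 1.9616 rad.
Bracket: h₀ sin ϕ sin δ + cos ϕ cos δ sin h₀ = 1.9616×-0.66000×-0.39779 + 0.75126×0.91748×0.92462 = 0.515001 + 0.637309 = 1.152310.
Q̄ = (S_0/π) × [bracket] = (1361/π) × 1.152310 = 499.20 W/m².
Ratio Q̄_A / Q̄_B = 370.52 / 499.20 = 0.7422.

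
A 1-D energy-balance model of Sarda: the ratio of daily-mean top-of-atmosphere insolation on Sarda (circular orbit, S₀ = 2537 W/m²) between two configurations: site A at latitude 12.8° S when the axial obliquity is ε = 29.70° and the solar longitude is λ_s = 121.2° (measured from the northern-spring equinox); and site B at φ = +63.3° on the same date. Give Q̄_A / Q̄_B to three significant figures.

— Configuration A (φ=-12.8°):
Solar declination: sin δ = sin ε · sin λ_s = sin 29.70° × sin 121.2° = 0.42380, so δ = +25.075°.
cos H₀ = −tan(-12.8°) tan(+25.075°) = 0.1063, H₀ = 1.4643 rad.
Bracket: H₀ sin φ sin δ + cos φ cos δ sin H₀ = 1.4643×-0.22155×0.42380 + 0.97515×0.90576×0.99433 = -0.137487 + 0.878244 = 0.740757.
Q̄ = (S₀/π) × [bracket] = (2537/π) × 0.740757 = 598.20 W/m².
— Configuration B (φ=+63.3°):
cos H₀ = −tan(+63.3°) tan(+25.075°) = -0.9303, H₀ = 2.7660 rad.
Bracket: H₀ sin φ sin δ + cos φ cos δ sin H₀ = 2.7660×0.89337×0.42380 + 0.44932×0.90576×0.36679 = 1.047236 + 0.149275 = 1.196511.
Q̄ = (S₀/π) × [bracket] = (2537/π) × 1.196511 = 966.25 W/m².
Ratio Q̄_A / Q̄_B = 598.20 / 966.25 = 0.6191.

Q̄_A / Q̄_B ≈ 0.619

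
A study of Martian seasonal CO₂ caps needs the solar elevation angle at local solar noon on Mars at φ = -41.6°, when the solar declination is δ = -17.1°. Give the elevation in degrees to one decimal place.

At local noon the hour angle is zero, so the zenith angle equals |φ − δ| = |-41.6° − (-17.100°)| = 24.500°.
Elevation = 90° − 24.500° = 65.5°.

65.5°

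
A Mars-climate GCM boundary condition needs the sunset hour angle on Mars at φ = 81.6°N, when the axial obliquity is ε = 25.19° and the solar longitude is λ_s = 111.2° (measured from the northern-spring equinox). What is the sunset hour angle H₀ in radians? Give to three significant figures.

Solar declination: sin δ = sin ε · sin λ_s = sin 25.19° × sin 111.2° = 0.39682, so δ = +23.379°.
Sunrise equation: cos H₀ = −tan φ · tan δ = -2.9276 ≤ −1, so the Sun never sets (polar day) and H₀ = π.

H₀ = 3.14 rad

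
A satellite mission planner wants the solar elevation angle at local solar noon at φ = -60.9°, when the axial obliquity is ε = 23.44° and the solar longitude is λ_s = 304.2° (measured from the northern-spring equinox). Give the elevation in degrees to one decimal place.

48.3°

Solar declination: sin δ = sin ε · sin λ_s = sin 23.44° × sin 304.2° = -0.32900, so δ = -19.208°.
At local noon the hour angle is zero, so the zenith angle equals |φ − δ| = |-60.9° − (-19.208°)| = 41.692°.
Elevation = 90° − 41.692° = 48.3°.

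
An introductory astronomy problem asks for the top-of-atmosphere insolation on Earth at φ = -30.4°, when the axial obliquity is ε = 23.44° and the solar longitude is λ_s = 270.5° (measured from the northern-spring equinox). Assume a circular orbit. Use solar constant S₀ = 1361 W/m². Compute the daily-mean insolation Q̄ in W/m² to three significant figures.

Q̄ ≈ 491 W/m²

Solar declination: sin δ = sin ε · sin λ_s = sin 23.44° × sin 270.5° = -0.39777, so δ = -23.439°.
cos H₀ = −tan(-30.4°) tan(-23.439°) = -0.2544, H₀ = 1.8280 rad.
Bracket: H₀ sin φ sin δ + cos φ cos δ sin H₀ = 1.8280×-0.50603×-0.39777 + 0.86251×0.91748×0.96711 = 0.367946 + 0.765309 = 1.133255.
Q̄ = (S₀/π) × [bracket] = (1361/π) × 1.133255 = 490.9 W/m².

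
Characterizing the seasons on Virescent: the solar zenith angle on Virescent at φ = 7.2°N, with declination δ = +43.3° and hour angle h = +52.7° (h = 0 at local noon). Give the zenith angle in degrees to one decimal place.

cos θ_z = sin φ sin δ + cos φ cos δ cos h = 0.085956 + 0.437544 = 0.523500.
θ_z = arccos(0.523500) = 58.4°.

θ_z = 58.4°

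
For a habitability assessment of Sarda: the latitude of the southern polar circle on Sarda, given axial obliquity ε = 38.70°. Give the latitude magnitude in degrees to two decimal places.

51.30°

The polar circle is the lowest latitude that experiences at least one full rotation of continuous darkness at the northern-summer solstice; it lies at |ϕ| = 90° − ε = 90° − 38.70° = 51.30°.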